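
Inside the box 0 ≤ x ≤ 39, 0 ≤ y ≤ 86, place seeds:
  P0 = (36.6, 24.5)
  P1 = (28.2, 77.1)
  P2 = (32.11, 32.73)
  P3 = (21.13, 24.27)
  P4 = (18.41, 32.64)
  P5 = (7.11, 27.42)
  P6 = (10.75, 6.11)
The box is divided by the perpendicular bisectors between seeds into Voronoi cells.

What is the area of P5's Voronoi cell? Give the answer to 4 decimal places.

Area of P5's cell: 358.3135

1. box [0,39]×[0,86]: [(0, 0) (39, 0) (39, 86) (0, 86)]
2. ⊥bis P5·P0 via (21.855,25.96): [(0, 0) (19.2845, 0) (27.8, 86) (0, 86)]  |A|=2024.6329
3. ⊥bis P5·P1 via (17.655,52.26): [(0, 59.7548) (0, 0) (19.2845, 0) (24.1847, 49.488)]  |A|=1199.7524
4. ⊥bis P5·P2 via (19.61,30.075): [(14.6247, 53.5464) (0, 59.7548) (0, 0) (19.2845, 0) (21.4191, 21.5576)]  |A|=1060.6331
5. ⊥bis P5·P3 via (14.12,25.845): [(17.404, 40.4612) (14.6247, 53.5464) (0, 59.7548) (0, 0) (8.3132, 0)]  |A|=775.2219
6. ⊥bis P5·P4 via (12.76,30.03): [(14.3076, 26.6799) (0, 57.6522) (0, 0) (8.3132, 0)]  |A|=523.329
7. ⊥bis P5·P6 via (8.93,16.765): [(12.2056, 17.3245) (14.3076, 26.6799) (0, 57.6522) (0, 15.2397)]  |A|=358.3135
8. canonical 4-gon: [(12.2056, 17.3245) (14.3076, 26.6799) (0, 57.6522) (0, 15.2397)]
9. shoelace: 358.3135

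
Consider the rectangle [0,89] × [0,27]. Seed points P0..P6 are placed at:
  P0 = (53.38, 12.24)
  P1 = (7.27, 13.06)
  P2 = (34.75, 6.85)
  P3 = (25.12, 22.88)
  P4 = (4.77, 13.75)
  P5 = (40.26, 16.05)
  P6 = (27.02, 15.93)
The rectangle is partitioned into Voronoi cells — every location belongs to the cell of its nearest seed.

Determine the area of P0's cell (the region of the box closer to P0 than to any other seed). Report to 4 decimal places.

Area of P0's cell: 1129.3181

1. box [0,89]×[0,27]: [(0, 0) (89, 0) (89, 27) (0, 27)]
2. ⊥bis P0·P1 via (30.325,12.65): [(30.1, 0) (89, 0) (89, 27) (30.5802, 27)]  |A|=1583.8169
3. ⊥bis P0·P2 via (44.065,9.545): [(46.8265, 0) (89, 0) (89, 27) (39.0149, 27)]  |A|=1244.1399
4. ⊥bis P0·P3 via (39.25,17.56): [(40.6615, 21.3089) (46.8265, 0) (89, 0) (89, 27) (42.8042, 27)]  |A|=1233.3574
5. ⊥bis P0·P4 via (29.075,12.995): [(40.6615, 21.3089) (46.8265, 0) (89, 0) (89, 27) (42.8042, 27)]  |A|=1233.3574
6. ⊥bis P0·P5 via (46.82,14.145): [(44.7733, 7.0969) (46.8265, 0) (89, 0) (89, 27) (50.553, 27)]  |A|=1129.3181
7. ⊥bis P0·P6 via (40.2,14.085): [(44.7733, 7.0969) (46.8265, 0) (89, 0) (89, 27) (50.553, 27)]  |A|=1129.3181
8. canonical 5-gon: [(44.7733, 7.0969) (46.8265, 0) (89, 0) (89, 27) (50.553, 27)]
9. shoelace: 1129.3181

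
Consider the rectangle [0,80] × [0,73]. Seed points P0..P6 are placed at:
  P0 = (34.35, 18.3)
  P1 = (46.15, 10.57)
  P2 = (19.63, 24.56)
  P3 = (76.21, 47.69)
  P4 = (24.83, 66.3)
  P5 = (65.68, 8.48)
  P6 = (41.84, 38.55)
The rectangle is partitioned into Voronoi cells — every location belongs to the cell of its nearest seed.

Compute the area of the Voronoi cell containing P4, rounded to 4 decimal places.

Area of P4's cell: 1149.5362

1. box [0,80]×[0,73]: [(0, 0) (80, 0) (80, 73) (0, 73)]
2. ⊥bis P4·P0 via (29.59,42.3): [(0, 36.4313) (80, 52.298) (80, 73) (0, 73)]  |A|=2290.828
3. ⊥bis P4·P1 via (35.49,38.435): [(0, 36.4313) (62.8216, 48.8909) (80, 55.4627) (80, 73) (0, 73)]  |A|=2263.6456
4. ⊥bis P4·P2 via (22.23,45.43): [(0, 48.1994) (36.4435, 43.6593) (62.8216, 48.8909) (80, 55.4627) (80, 73) (0, 73)]  |A|=2049.2101
5. ⊥bis P4·P3 via (50.52,56.995): [(0, 48.1994) (36.4435, 43.6593) (46.4054, 45.6351) (56.3171, 73) (0, 73)]  |A|=1404.6132
6. ⊥bis P4·P5 via (45.255,37.39): [(0, 48.1994) (36.4435, 43.6593) (46.4054, 45.6351) (56.3171, 73) (0, 73)]  |A|=1404.6132
7. ⊥bis P4·P6 via (33.335,52.425): [(0, 48.1994) (21.9752, 45.4617) (53.2966, 64.6609) (56.3171, 73) (0, 73)]  |A|=1149.5362
8. canonical 5-gon: [(0, 48.1994) (21.9752, 45.4617) (53.2966, 64.6609) (56.3171, 73) (0, 73)]
9. shoelace: 1149.5362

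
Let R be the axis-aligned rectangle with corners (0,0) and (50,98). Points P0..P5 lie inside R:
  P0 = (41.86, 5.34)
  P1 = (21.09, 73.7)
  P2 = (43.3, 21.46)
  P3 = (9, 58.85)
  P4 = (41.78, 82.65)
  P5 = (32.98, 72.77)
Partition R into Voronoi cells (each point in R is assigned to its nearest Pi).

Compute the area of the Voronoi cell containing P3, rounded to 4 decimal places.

1. box [0,50]×[0,98]: [(0, 0) (50, 0) (50, 98) (0, 98)]
2. ⊥bis P3·P0 via (25.43,32.095): [(0, 16.4787) (50, 47.1832) (50, 98) (0, 98)]  |A|=3308.453
3. ⊥bis P3·P1 via (15.045,66.275): [(0, 78.5238) (0, 16.4787) (43.4419, 43.1559)]  |A|=1347.6775
4. ⊥bis P3·P2 via (26.15,40.155): [(36.0137, 49.2035) (0, 78.5238) (0, 16.4787) (1.0307, 17.1116)]  |A|=1122.7034
5. ⊥bis P3·P4 via (25.39,70.75): [(36.0137, 49.2035) (0, 78.5238) (0, 16.4787) (1.0307, 17.1116)]  |A|=1122.7034
6. ⊥bis P3·P5 via (20.99,65.81): [(32.5006, 45.9807) (25.8054, 57.5145) (0, 78.5238) (0, 16.4787) (1.0307, 17.1116)]  |A|=1091.6551
7. canonical 5-gon: [(32.5006, 45.9807) (25.8054, 57.5145) (0, 78.5238) (0, 16.4787) (1.0307, 17.1116)]
8. shoelace: 1091.6551

Area of P3's cell: 1091.6551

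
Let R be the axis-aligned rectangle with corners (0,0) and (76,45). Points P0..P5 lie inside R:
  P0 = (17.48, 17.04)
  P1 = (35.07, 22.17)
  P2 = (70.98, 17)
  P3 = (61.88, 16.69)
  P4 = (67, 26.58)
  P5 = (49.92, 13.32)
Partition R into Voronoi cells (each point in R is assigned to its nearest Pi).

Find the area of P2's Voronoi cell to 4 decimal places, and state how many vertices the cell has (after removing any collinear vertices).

1. box [0,76]×[0,45]: [(0, 0) (76, 0) (76, 45) (0, 45)]
2. ⊥bis P2·P0 via (44.23,17.02): [(44.2173, 0) (76, 0) (76, 45) (44.2509, 45)]  |A|=1429.4656
3. ⊥bis P2·P1 via (53.025,19.585): [(50.2053, 0) (76, 0) (76, 45) (56.684, 45)]  |A|=1014.9896
4. ⊥bis P2·P3 via (66.43,16.845): [(67.0038, 0) (76, 0) (76, 45) (65.4709, 45)]  |A|=439.3189
5. ⊥bis P2·P4 via (68.99,21.79): [(66.2996, 20.6723) (67.0038, 0) (76, 0) (76, 24.7023)]  |A|=212.7964
6. ⊥bis P2·P5 via (60.45,15.16): [(66.2996, 20.6723) (67.0038, 0) (76, 0) (76, 24.7023)]  |A|=212.7964
7. canonical 4-gon: [(66.2996, 20.6723) (67.0038, 0) (76, 0) (76, 24.7023)]
8. shoelace: 212.7964

Area of P2's cell: 212.7964 (4 vertices)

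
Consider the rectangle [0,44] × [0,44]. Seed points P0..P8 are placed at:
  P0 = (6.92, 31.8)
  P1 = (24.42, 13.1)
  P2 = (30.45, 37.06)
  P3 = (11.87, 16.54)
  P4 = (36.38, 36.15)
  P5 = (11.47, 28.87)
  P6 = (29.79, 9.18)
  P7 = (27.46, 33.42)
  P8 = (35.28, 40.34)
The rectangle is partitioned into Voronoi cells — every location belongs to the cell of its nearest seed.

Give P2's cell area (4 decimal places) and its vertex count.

1. box [0,44]×[0,44]: [(0, 0) (44, 0) (44, 44) (0, 44)]
2. ⊥bis P2·P0 via (18.685,34.43): [(26.3816, 0) (44, 0) (44, 44) (16.5457, 44)]  |A|=991.5991
3. ⊥bis P2·P1 via (27.435,25.08): [(20.3781, 26.856) (44, 20.9111) (44, 44) (16.5457, 44)]  |A|=508.04
4. ⊥bis P2·P3 via (21.16,26.8): [(20.1954, 27.6734) (21.3753, 26.605) (44, 20.9111) (44, 44) (16.5457, 44)]  |A|=507.6554
5. ⊥bis P2·P4 via (33.415,36.605): [(20.1954, 27.6734) (21.3753, 26.605) (31.4898, 24.0595) (34.5498, 44) (16.5457, 44)]  |A|=269.0115
6. ⊥bis P2·P5 via (20.96,32.965): [(16.9191, 42.3297) (23.9881, 25.9475) (31.4898, 24.0595) (34.5498, 44) (16.5457, 44)]  |A|=243.0376
7. ⊥bis P2·P6 via (30.12,23.12): [(16.9191, 42.3297) (23.9881, 25.9475) (31.4898, 24.0595) (34.5498, 44) (16.5457, 44)]  |A|=243.0376
8. ⊥bis P2·P7 via (28.955,35.24): [(32.7297, 32.1393) (34.5498, 44) (18.2907, 44)]  |A|=96.4222
9. ⊥bis P2·P8 via (32.865,38.7): [(32.7297, 32.1393) (33.5759, 37.6532) (29.2658, 44) (18.2907, 44)]  |A|=79.654
10. canonical 4-gon: [(32.7297, 32.1393) (33.5759, 37.6532) (29.2658, 44) (18.2907, 44)]
11. shoelace: 79.654

Area of P2's cell: 79.6540 (4 vertices)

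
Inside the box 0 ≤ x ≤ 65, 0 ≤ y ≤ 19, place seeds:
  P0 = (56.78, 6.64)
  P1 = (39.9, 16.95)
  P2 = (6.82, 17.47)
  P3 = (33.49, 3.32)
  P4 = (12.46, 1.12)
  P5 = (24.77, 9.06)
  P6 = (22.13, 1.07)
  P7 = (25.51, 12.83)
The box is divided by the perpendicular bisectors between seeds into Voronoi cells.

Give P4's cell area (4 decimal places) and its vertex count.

Area of P4's cell: 148.8504 (5 vertices)

1. box [0,65]×[0,19]: [(0, 0) (65, 0) (65, 19) (0, 19)]
2. ⊥bis P4·P0 via (34.62,3.88): [(0, 0) (35.1032, 0) (32.7368, 19) (0, 19)]  |A|=644.4807
3. ⊥bis P4·P1 via (26.18,9.035): [(0, 0) (31.3922, 0) (20.4312, 19) (0, 19)]  |A|=492.3231
4. ⊥bis P4·P2 via (9.64,9.295): [(0, 5.9696) (0, 0) (31.3922, 0) (23.3097, 14.0104)]  |A|=289.4846
5. ⊥bis P4·P3 via (22.975,2.22): [(21.7962, 13.4883) (0, 5.9696) (0, 0) (23.2072, 0)]  |A|=221.5712
6. ⊥bis P4·P5 via (18.615,5.09): [(14.7629, 11.0622) (0, 5.9696) (0, 0) (21.8981, 0)]  |A|=165.1848
7. ⊥bis P4·P6 via (17.295,1.095): [(17.326, 7.0885) (14.7629, 11.0622) (0, 5.9696) (0, 0) (17.2893, 0)]  |A|=148.8504
8. ⊥bis P4·P7 via (18.985,6.975): [(17.326, 7.0885) (14.7629, 11.0622) (0, 5.9696) (0, 0) (17.2893, 0)]  |A|=148.8504
9. canonical 5-gon: [(17.326, 7.0885) (14.7629, 11.0622) (0, 5.9696) (0, 0) (17.2893, 0)]
10. shoelace: 148.8504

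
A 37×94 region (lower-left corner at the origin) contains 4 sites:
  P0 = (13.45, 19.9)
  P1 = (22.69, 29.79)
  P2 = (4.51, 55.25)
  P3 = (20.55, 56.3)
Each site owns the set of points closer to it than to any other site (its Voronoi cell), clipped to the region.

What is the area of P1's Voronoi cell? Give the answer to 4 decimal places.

Area of P1's cell: 646.1553

1. box [0,37]×[0,94]: [(0, 0) (37, 0) (37, 94) (0, 94)]
2. ⊥bis P1·P0 via (18.07,24.845): [(0, 41.7274) (37, 7.1591) (37, 94) (0, 94)]  |A|=2573.5993
3. ⊥bis P1·P2 via (13.6,42.52): [(5.4107, 36.6723) (37, 7.1591) (37, 59.229)]  |A|=822.4265
4. ⊥bis P1·P3 via (21.62,43.045): [(13.4067, 42.382) (5.4107, 36.6723) (37, 7.1591) (37, 44.2865)]  |A|=646.1553
5. canonical 4-gon: [(13.4067, 42.382) (5.4107, 36.6723) (37, 7.1591) (37, 44.2865)]
6. shoelace: 646.1553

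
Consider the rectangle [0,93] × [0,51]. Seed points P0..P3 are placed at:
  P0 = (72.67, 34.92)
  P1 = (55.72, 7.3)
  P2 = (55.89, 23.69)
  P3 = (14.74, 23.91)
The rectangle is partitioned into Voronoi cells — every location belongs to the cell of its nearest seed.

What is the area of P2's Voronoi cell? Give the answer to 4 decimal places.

1. box [0,93]×[0,51]: [(0, 0) (93, 0) (93, 51) (0, 51)]
2. ⊥bis P2·P0 via (64.28,29.305): [(0, 0) (83.8923, 0) (49.7606, 51) (0, 51)]  |A|=3408.1511
3. ⊥bis P2·P1 via (55.805,15.495): [(0, 16.0738) (73.6462, 15.3099) (49.7606, 51) (0, 51)]  |A|=2174.0697
4. ⊥bis P2·P3 via (35.315,23.8): [(35.2717, 15.708) (73.6462, 15.3099) (49.7606, 51) (35.4604, 51)]  |A|=932.3812
5. canonical 4-gon: [(35.2717, 15.708) (73.6462, 15.3099) (49.7606, 51) (35.4604, 51)]
6. shoelace: 932.3812

Area of P2's cell: 932.3812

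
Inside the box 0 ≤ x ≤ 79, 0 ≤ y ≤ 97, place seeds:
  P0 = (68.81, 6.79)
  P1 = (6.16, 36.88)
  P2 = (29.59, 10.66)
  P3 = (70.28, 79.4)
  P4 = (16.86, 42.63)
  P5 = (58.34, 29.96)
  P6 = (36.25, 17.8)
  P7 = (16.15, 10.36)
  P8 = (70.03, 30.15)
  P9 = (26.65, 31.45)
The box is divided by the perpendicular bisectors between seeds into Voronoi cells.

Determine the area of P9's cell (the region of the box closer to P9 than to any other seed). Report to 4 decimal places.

1. box [0,79]×[0,97]: [(0, 0) (79, 0) (79, 97) (0, 97)]
2. ⊥bis P9·P0 via (47.73,19.12): [(0, 0) (36.5464, 0) (79, 72.5808) (79, 97) (0, 97)]  |A|=6122.3432
3. ⊥bis P9·P1 via (16.405,34.165): [(7.351, 0) (36.5464, 0) (79, 72.5808) (79, 97) (33.0567, 97)]  |A|=4162.5668
4. ⊥bis P9·P2 via (28.12,21.055): [(12.3394, 18.8234) (50.7322, 24.2527) (79, 72.5808) (79, 97) (33.0567, 97)]  |A|=3460.7333
5. ⊥bis P9·P3 via (48.465,55.425): [(27.1732, 74.7986) (12.3394, 18.8234) (50.7322, 24.2527) (61.8445, 43.2509)]  |A|=1538.8841
6. ⊥bis P9·P4 via (21.755,37.04): [(45.6625, 57.9751) (15.7804, 31.8083) (12.3394, 18.8234) (50.7322, 24.2527) (61.8445, 43.2509)]  |A|=1045.6219
7. ⊥bis P9·P5 via (42.495,30.705): [(43.6962, 56.2533) (15.7804, 31.8083) (12.3394, 18.8234) (42.1345, 23.0368)]  |A|=630.7361
8. ⊥bis P9·P6 via (31.45,24.625): [(42.5771, 32.4506) (43.6962, 56.2533) (15.7804, 31.8083) (12.3394, 18.8234) (25.9345, 20.7459)]  |A|=554.9913
9. ⊥bis P9·P7 via (21.4,20.905): [(42.5771, 32.4506) (43.6962, 56.2533) (15.7804, 31.8083) (13.8828, 24.6476) (22.6519, 20.2817) (25.9345, 20.7459)]  |A|=526.0858
10. ⊥bis P9·P8 via (48.34,30.8): [(42.5771, 32.4506) (43.6962, 56.2533) (15.7804, 31.8083) (13.8828, 24.6476) (22.6519, 20.2817) (25.9345, 20.7459)]  |A|=526.0858
11. canonical 6-gon: [(42.5771, 32.4506) (43.6962, 56.2533) (15.7804, 31.8083) (13.8828, 24.6476) (22.6519, 20.2817) (25.9345, 20.7459)]
12. shoelace: 526.0858

Area of P9's cell: 526.0858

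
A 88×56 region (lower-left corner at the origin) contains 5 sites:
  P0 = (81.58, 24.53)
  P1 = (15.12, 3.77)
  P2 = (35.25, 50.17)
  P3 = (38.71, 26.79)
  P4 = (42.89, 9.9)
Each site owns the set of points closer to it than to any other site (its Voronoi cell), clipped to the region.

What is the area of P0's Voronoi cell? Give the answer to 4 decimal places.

Area of P0's cell: 1389.2096

1. box [0,88]×[0,56]: [(0, 0) (88, 0) (88, 56) (0, 56)]
2. ⊥bis P0·P1 via (48.35,14.15): [(52.77, 0) (88, 0) (88, 56) (35.2774, 56)]  |A|=2462.6729
3. ⊥bis P0·P2 via (58.415,37.35): [(47.349, 17.3544) (52.77, 0) (88, 0) (88, 56) (68.7363, 56)]  |A|=1816.1535
4. ⊥bis P0·P3 via (60.145,25.66): [(61.0083, 42.0359) (58.7923, 0) (88, 0) (88, 56) (68.7363, 56)]  |A|=1504.1546
5. ⊥bis P0·P4 via (62.235,17.215): [(61.0083, 42.0359) (60.01, 23.0992) (68.7446, 0) (88, 0) (88, 56) (68.7363, 56)]  |A|=1389.2096
6. canonical 6-gon: [(61.0083, 42.0359) (60.01, 23.0992) (68.7446, 0) (88, 0) (88, 56) (68.7363, 56)]
7. shoelace: 1389.2096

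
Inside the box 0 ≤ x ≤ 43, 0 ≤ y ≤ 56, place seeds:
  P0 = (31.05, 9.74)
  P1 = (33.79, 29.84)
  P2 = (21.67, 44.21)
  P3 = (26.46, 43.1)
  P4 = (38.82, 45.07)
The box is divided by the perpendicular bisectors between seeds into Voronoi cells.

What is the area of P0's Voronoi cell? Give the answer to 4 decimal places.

Area of P0's cell: 891.1983

1. box [0,43]×[0,56]: [(0, 0) (43, 0) (43, 56) (0, 56)]
2. ⊥bis P0·P1 via (32.42,19.79): [(0, 24.2094) (0, 0) (43, 0) (43, 18.3478)]  |A|=914.9797
3. ⊥bis P0·P2 via (26.36,26.975): [(10.7912, 22.7384) (0, 19.8019) (0, 0) (43, 0) (43, 18.3478)]  |A|=891.1983
4. ⊥bis P0·P3 via (28.755,26.42): [(10.7912, 22.7384) (0, 19.8019) (0, 0) (43, 0) (43, 18.3478)]  |A|=891.1983
5. ⊥bis P0·P4 via (34.935,27.405): [(10.7912, 22.7384) (0, 19.8019) (0, 0) (43, 0) (43, 18.3478)]  |A|=891.1983
6. canonical 5-gon: [(10.7912, 22.7384) (0, 19.8019) (0, 0) (43, 0) (43, 18.3478)]
7. shoelace: 891.1983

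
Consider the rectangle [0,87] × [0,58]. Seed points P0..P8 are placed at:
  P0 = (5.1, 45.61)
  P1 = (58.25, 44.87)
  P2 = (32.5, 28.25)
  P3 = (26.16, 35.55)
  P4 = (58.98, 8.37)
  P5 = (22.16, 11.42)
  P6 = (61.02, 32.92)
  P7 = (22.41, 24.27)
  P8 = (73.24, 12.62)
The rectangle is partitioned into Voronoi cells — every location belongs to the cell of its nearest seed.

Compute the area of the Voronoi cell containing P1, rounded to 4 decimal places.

1. box [0,87]×[0,58]: [(0, 0) (87, 0) (87, 58) (0, 58)]
2. ⊥bis P1·P0 via (31.675,45.24): [(31.0451, 0) (87, 0) (87, 58) (31.8527, 58)]  |A|=3221.9642
3. ⊥bis P1·P2 via (45.375,36.56): [(31.846, 57.521) (68.9722, 0) (87, 0) (87, 58) (31.8527, 58)]  |A|=2131.1632
4. ⊥bis P1·P3 via (42.205,40.21): [(41.5389, 42.5034) (68.9722, 0) (87, 0) (87, 58) (37.0382, 58)]  |A|=2088.6126
5. ⊥bis P1·P4 via (58.615,26.62): [(41.5389, 42.5034) (51.8776, 26.4853) (87, 27.1877) (87, 58) (37.0382, 58)]  |A|=1372.4283
6. ⊥bis P1·P5 via (40.205,28.145): [(41.5389, 42.5034) (51.8776, 26.4853) (87, 27.1877) (87, 58) (37.0382, 58)]  |A|=1372.4283
7. ⊥bis P1·P6 via (59.635,38.895): [(41.5389, 42.5034) (45.9199, 35.7158) (87, 45.2382) (87, 58) (37.0382, 58)]  |A|=837.4774
8. ⊥bis P1·P7 via (40.33,34.57): [(41.5389, 42.5034) (45.9199, 35.7158) (87, 45.2382) (87, 58) (37.0382, 58)]  |A|=837.4774
9. ⊥bis P1·P8 via (65.745,28.745): [(41.5389, 42.5034) (45.9199, 35.7158) (87, 45.2382) (87, 58) (37.0382, 58)]  |A|=837.4774
10. canonical 5-gon: [(41.5389, 42.5034) (45.9199, 35.7158) (87, 45.2382) (87, 58) (37.0382, 58)]
11. shoelace: 837.4774

Area of P1's cell: 837.4774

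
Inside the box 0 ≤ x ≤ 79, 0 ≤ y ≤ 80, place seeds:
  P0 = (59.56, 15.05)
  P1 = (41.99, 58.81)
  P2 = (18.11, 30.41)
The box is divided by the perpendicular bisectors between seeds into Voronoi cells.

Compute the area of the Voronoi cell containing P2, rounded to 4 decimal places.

Area of P2's cell: 2013.5714

1. box [0,79]×[0,80]: [(0, 0) (79, 0) (79, 80) (0, 80)]
2. ⊥bis P2·P0 via (38.835,22.73): [(0, 0) (30.412, 0) (60.0574, 80) (0, 80)]  |A|=3618.7753
3. ⊥bis P2·P1 via (30.05,44.61): [(0, 69.8774) (0, 0) (30.412, 0) (42.9298, 33.7801)]  |A|=2013.5714
4. canonical 4-gon: [(0, 69.8774) (0, 0) (30.412, 0) (42.9298, 33.7801)]
5. shoelace: 2013.5714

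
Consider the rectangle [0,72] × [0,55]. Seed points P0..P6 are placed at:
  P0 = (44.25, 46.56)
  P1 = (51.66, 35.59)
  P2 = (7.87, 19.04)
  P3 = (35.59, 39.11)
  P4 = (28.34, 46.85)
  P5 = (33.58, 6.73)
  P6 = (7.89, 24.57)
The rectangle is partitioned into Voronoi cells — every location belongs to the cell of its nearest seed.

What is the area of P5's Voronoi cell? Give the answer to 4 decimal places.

Area of P5's cell: 867.5143

1. box [0,72]×[0,55]: [(0, 0) (72, 0) (72, 55) (0, 55)]
2. ⊥bis P5·P0 via (38.915,26.645): [(0, 37.0699) (0, 0) (72, 0) (72, 17.7819)]  |A|=1974.6644
3. ⊥bis P5·P1 via (42.62,21.16): [(30.0916, 29.0087) (0, 37.0699) (0, 0) (72, 0) (72, 2.7542)]  |A|=1659.7718
4. ⊥bis P5·P2 via (20.725,12.885): [(30.0916, 29.0087) (28.6322, 29.3996) (14.5556, 0) (72, 0) (72, 2.7542)]  |A|=915.1098
5. ⊥bis P5·P3 via (34.585,22.92): [(40.3854, 22.5599) (25.7911, 23.4659) (14.5556, 0) (72, 0) (72, 2.7542)]  |A|=867.8302
6. ⊥bis P5·P4 via (30.96,26.79): [(40.3854, 22.5599) (25.7911, 23.4659) (14.5556, 0) (72, 0) (72, 2.7542)]  |A|=867.8302
7. ⊥bis P5·P6 via (20.735,15.65): [(40.3854, 22.5599) (26.1473, 23.4438) (24.9663, 21.7432) (14.5556, 0) (72, 0) (72, 2.7542)]  |A|=867.5143
8. canonical 6-gon: [(40.3854, 22.5599) (26.1473, 23.4438) (24.9663, 21.7432) (14.5556, 0) (72, 0) (72, 2.7542)]
9. shoelace: 867.5143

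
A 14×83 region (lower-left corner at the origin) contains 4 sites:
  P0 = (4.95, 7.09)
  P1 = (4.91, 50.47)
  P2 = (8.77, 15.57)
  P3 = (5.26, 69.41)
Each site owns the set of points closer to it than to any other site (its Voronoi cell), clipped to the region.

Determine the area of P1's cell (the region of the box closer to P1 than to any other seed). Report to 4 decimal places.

Area of P1's cell: 376.1368

1. box [0,14]×[0,83]: [(0, 0) (14, 0) (14, 83) (0, 83)]
2. ⊥bis P1·P0 via (4.93,28.78): [(0, 28.7755) (14, 28.7884) (14, 83) (0, 83)]  |A|=759.0533
3. ⊥bis P1·P2 via (6.84,33.02): [(0, 32.2635) (14, 33.8119) (14, 83) (0, 83)]  |A|=699.4723
4. ⊥bis P1·P3 via (5.085,59.94): [(0, 60.034) (0, 32.2635) (14, 33.8119) (14, 59.7753)]  |A|=376.1368
5. canonical 4-gon: [(0, 60.034) (0, 32.2635) (14, 33.8119) (14, 59.7753)]
6. shoelace: 376.1368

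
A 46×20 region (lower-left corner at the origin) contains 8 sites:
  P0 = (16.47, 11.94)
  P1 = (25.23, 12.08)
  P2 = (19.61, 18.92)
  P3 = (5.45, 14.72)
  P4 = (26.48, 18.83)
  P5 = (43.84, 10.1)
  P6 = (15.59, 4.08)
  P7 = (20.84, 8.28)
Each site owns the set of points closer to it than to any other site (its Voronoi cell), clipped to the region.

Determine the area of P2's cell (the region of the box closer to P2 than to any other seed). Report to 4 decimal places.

1. box [0,46]×[0,20]: [(0, 0) (46, 0) (46, 20) (0, 20)]
2. ⊥bis P2·P0 via (18.04,15.43): [(46, 2.852) (46, 20) (7.8812, 20)]  |A|=326.8304
3. ⊥bis P2·P1 via (22.42,15.5): [(20.8153, 14.1815) (27.8969, 20) (7.8812, 20)]  |A|=58.2304
4. ⊥bis P2·P3 via (12.53,16.82): [(12.1574, 18.0763) (20.8153, 14.1815) (27.8969, 20) (11.5868, 20)]  |A|=54.6663
5. ⊥bis P2·P4 via (23.045,18.875): [(12.1574, 18.0763) (20.8153, 14.1815) (23.0071, 15.9824) (23.0597, 20) (11.5868, 20)]  |A|=44.9494
6. ⊥bis P2·P5 via (31.725,14.51): [(12.1574, 18.0763) (20.8153, 14.1815) (23.0071, 15.9824) (23.0597, 20) (11.5868, 20)]  |A|=44.9494
7. ⊥bis P2·P6 via (17.6,11.5): [(12.1574, 18.0763) (20.8153, 14.1815) (23.0071, 15.9824) (23.0597, 20) (11.5868, 20)]  |A|=44.9494
8. ⊥bis P2·P7 via (20.225,13.6): [(12.1574, 18.0763) (20.8153, 14.1815) (23.0071, 15.9824) (23.0597, 20) (11.5868, 20)]  |A|=44.9494
9. canonical 5-gon: [(12.1574, 18.0763) (20.8153, 14.1815) (23.0071, 15.9824) (23.0597, 20) (11.5868, 20)]
10. shoelace: 44.9494

Area of P2's cell: 44.9494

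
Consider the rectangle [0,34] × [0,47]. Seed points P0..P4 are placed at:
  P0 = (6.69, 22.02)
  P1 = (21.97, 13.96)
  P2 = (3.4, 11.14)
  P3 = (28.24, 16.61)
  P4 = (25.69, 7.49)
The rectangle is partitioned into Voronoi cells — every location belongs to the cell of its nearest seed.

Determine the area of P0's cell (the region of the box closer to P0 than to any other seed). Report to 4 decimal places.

1. box [0,34]×[0,47]: [(0, 0) (34, 0) (34, 47) (0, 47)]
2. ⊥bis P0·P1 via (14.33,17.99): [(0, 0) (4.8405, 0) (29.6324, 47) (0, 47)]  |A|=810.1133
3. ⊥bis P0·P2 via (5.045,16.58): [(0, 18.1056) (12.4113, 14.3525) (29.6324, 47) (0, 47)]  |A|=663.02
4. ⊥bis P0·P3 via (17.465,19.315): [(0, 18.1056) (12.4113, 14.3525) (19.6773, 28.1272) (24.4152, 47) (0, 47)]  |A|=613.7882
5. ⊥bis P0·P4 via (16.19,14.755): [(0, 18.1056) (12.4113, 14.3525) (19.6773, 28.1272) (24.4152, 47) (0, 47)]  |A|=613.7882
6. canonical 5-gon: [(0, 18.1056) (12.4113, 14.3525) (19.6773, 28.1272) (24.4152, 47) (0, 47)]
7. shoelace: 613.7882

Area of P0's cell: 613.7882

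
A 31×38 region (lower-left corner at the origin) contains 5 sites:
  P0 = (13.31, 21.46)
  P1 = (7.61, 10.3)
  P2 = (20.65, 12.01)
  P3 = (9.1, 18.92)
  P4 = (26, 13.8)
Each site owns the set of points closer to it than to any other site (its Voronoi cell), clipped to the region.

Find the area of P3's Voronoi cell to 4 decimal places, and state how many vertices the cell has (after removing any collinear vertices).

1. box [0,31]×[0,38]: [(0, 0) (31, 0) (31, 38) (0, 38)]
2. ⊥bis P3·P0 via (11.205,20.19): [(0, 0) (23.3861, 0) (0.4598, 38) (0, 38)]  |A|=453.0724
3. ⊥bis P3·P1 via (8.355,14.61): [(0, 16.0542) (15.2953, 13.4103) (0.4598, 38) (0, 38)]  |A|=173.4872
4. ⊥bis P3·P2 via (14.875,15.465): [(0, 16.0542) (13.8004, 13.6687) (14.4671, 14.7832) (0.4598, 38) (0, 38)]  |A|=172.568
5. ⊥bis P3·P4 via (17.55,16.36): [(0, 16.0542) (13.8004, 13.6687) (14.4671, 14.7832) (0.4598, 38) (0, 38)]  |A|=172.568
6. canonical 5-gon: [(0, 16.0542) (13.8004, 13.6687) (14.4671, 14.7832) (0.4598, 38) (0, 38)]
7. shoelace: 172.568

Area of P3's cell: 172.5680 (5 vertices)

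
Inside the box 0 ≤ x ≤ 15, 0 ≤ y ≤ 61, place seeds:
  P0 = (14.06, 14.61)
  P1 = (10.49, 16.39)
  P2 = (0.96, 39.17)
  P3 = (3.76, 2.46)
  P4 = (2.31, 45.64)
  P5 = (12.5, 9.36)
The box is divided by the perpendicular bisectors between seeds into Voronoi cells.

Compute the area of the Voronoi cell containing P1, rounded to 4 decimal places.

Area of P1's cell: 230.2493

1. box [0,15]×[0,61]: [(0, 0) (15, 0) (15, 61) (0, 61)]
2. ⊥bis P1·P0 via (12.275,15.5): [(0, 0) (4.5467, 0) (15, 20.9653) (15, 61) (0, 61)]  |A|=805.4218
3. ⊥bis P1·P2 via (5.725,27.78): [(0, 25.3849) (0, 0) (4.5467, 0) (15, 20.9653) (15, 31.6602)]  |A|=318.2603
4. ⊥bis P1·P3 via (7.125,9.425): [(0, 25.3849) (0, 12.8673) (8.8343, 8.5992) (15, 20.9653) (15, 31.6602)]  |A|=241.8747
5. ⊥bis P1·P4 via (6.4,31.015): [(0, 25.3849) (0, 12.8673) (8.8343, 8.5992) (15, 20.9653) (15, 31.6602)]  |A|=241.8747
6. ⊥bis P1·P5 via (11.495,12.875): [(0, 25.3849) (0, 12.8673) (4.2636, 10.8074) (10.8783, 12.6987) (15, 20.9653) (15, 31.6602)]  |A|=230.2493
7. canonical 6-gon: [(0, 25.3849) (0, 12.8673) (4.2636, 10.8074) (10.8783, 12.6987) (15, 20.9653) (15, 31.6602)]
8. shoelace: 230.2493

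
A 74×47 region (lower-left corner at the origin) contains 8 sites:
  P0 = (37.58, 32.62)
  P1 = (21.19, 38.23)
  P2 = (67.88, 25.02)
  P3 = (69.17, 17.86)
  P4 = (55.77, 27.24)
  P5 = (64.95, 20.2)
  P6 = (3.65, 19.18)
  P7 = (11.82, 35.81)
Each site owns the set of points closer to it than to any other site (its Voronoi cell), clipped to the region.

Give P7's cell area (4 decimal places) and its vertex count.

1. box [0,74]×[0,47]: [(0, 0) (74, 0) (74, 47) (0, 47)]
2. ⊥bis P7·P0 via (24.7,34.215): [(0, 0) (20.463, 0) (26.2832, 47) (0, 47)]  |A|=1098.5359
3. ⊥bis P7·P1 via (16.505,37.02): [(0, 0) (20.463, 0) (22.2789, 14.664) (13.9275, 47) (0, 47)]  |A|=898.7678
4. ⊥bis P7·P2 via (39.85,30.415): [(0, 0) (20.463, 0) (22.2789, 14.664) (13.9275, 47) (0, 47)]  |A|=898.7678
5. ⊥bis P7·P3 via (40.495,26.835): [(0, 0) (20.463, 0) (22.2789, 14.664) (13.9275, 47) (0, 47)]  |A|=898.7678
6. ⊥bis P7·P4 via (33.795,31.525): [(0, 0) (20.463, 0) (22.2789, 14.664) (13.9275, 47) (0, 47)]  |A|=898.7678
7. ⊥bis P7·P5 via (38.385,28.005): [(0, 0) (20.463, 0) (22.2789, 14.664) (13.9275, 47) (0, 47)]  |A|=898.7678
8. ⊥bis P7·P6 via (7.735,27.495): [(0, 31.2951) (20.597, 21.1761) (13.9275, 47) (0, 47)]  |A|=341.5678
9. canonical 4-gon: [(0, 31.2951) (20.597, 21.1761) (13.9275, 47) (0, 47)]
10. shoelace: 341.5678

Area of P7's cell: 341.5678 (4 vertices)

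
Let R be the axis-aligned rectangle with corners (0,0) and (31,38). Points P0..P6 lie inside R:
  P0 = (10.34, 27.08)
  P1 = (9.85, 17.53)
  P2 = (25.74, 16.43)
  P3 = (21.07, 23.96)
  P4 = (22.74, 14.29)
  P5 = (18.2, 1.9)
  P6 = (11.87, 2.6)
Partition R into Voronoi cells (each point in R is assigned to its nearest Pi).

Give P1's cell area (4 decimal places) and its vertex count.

Area of P1's cell: 202.5089 (5 vertices)

1. box [0,31]×[0,38]: [(0, 0) (31, 0) (31, 38) (0, 38)]
2. ⊥bis P1·P0 via (10.095,22.305): [(0, 22.823) (0, 0) (31, 0) (31, 21.2324)]  |A|=682.8579
3. ⊥bis P1·P2 via (17.795,16.98): [(18.1351, 21.8925) (0, 22.823) (0, 0) (16.6195, 0)]  |A|=388.8695
4. ⊥bis P1·P3 via (15.46,20.745): [(17.7759, 16.7039) (14.7014, 22.0686) (0, 22.823) (0, 0) (16.6195, 0)]  |A|=379.93
5. ⊥bis P1·P4 via (16.295,15.91): [(16.8852, 18.2581) (14.7014, 22.0686) (0, 22.823) (0, 0) (12.2959, 0)]  |A|=332.1218
6. ⊥bis P1·P5 via (14.025,9.715): [(14.8484, 10.1549) (16.8852, 18.2581) (14.7014, 22.0686) (0, 22.823) (0, 2.2224)]  |A|=253.1902
7. ⊥bis P1·P6 via (10.86,10.065): [(14.9654, 10.6205) (16.8852, 18.2581) (14.7014, 22.0686) (0, 22.823) (0, 8.5957)]  |A|=202.5089
8. canonical 5-gon: [(14.9654, 10.6205) (16.8852, 18.2581) (14.7014, 22.0686) (0, 22.823) (0, 8.5957)]
9. shoelace: 202.5089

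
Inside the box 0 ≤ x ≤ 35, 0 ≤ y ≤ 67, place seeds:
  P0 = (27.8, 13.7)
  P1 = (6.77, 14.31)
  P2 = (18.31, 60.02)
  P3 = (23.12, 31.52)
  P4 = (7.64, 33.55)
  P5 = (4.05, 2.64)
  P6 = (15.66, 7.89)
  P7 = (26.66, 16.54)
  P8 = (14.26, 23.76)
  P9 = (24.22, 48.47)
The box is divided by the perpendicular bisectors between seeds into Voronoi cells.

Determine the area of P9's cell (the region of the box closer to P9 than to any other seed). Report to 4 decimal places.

Area of P9's cell: 348.8258

1. box [0,35]×[0,67]: [(0, 0) (35, 0) (35, 67) (0, 67)]
2. ⊥bis P9·P0 via (26.01,31.085): [(0, 28.4069) (35, 32.0106) (35, 67) (0, 67)]  |A|=1287.6923
3. ⊥bis P9·P1 via (15.495,31.39): [(0, 39.3053) (17.7558, 30.2351) (35, 32.0106) (35, 67) (0, 67)]  |A|=1190.9377
4. ⊥bis P9·P2 via (21.265,54.245): [(0, 43.3639) (0, 39.3053) (17.7558, 30.2351) (35, 32.0106) (35, 61.273)]  |A|=677.085
5. ⊥bis P9·P3 via (23.67,39.995): [(0, 43.3639) (0, 41.5311) (35, 39.2597) (35, 61.273)]  |A|=417.3078
6. ⊥bis P9·P4 via (15.93,41.01): [(9.4571, 48.203) (16.42, 40.4655) (35, 39.2597) (35, 61.273)]  |A|=348.8258
7. ⊥bis P9·P5 via (14.135,25.555): [(9.4571, 48.203) (16.42, 40.4655) (35, 39.2597) (35, 61.273)]  |A|=348.8258
8. ⊥bis P9·P6 via (19.94,28.18): [(9.4571, 48.203) (16.42, 40.4655) (35, 39.2597) (35, 61.273)]  |A|=348.8258
9. ⊥bis P9·P7 via (25.44,32.505): [(9.4571, 48.203) (16.42, 40.4655) (35, 39.2597) (35, 61.273)]  |A|=348.8258
10. ⊥bis P9·P8 via (19.24,36.115): [(9.4571, 48.203) (16.42, 40.4655) (35, 39.2597) (35, 61.273)]  |A|=348.8258
11. canonical 4-gon: [(9.4571, 48.203) (16.42, 40.4655) (35, 39.2597) (35, 61.273)]
12. shoelace: 348.8258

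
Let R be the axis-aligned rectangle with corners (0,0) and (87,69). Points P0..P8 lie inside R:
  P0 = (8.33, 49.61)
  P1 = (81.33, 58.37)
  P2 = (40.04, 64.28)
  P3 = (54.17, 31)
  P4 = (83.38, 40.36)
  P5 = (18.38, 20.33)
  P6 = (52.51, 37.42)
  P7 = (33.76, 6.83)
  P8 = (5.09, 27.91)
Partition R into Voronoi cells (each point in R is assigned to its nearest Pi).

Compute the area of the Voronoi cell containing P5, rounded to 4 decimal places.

1. box [0,87]×[0,69]: [(0, 0) (87, 0) (87, 69) (0, 69)]
2. ⊥bis P5·P0 via (13.355,34.97): [(0, 30.3861) (0, 0) (87, 0) (87, 60.2477)]  |A|=3942.5704
3. ⊥bis P5·P1 via (49.855,39.35): [(45.777, 46.0984) (0, 30.3861) (0, 0) (73.6338, 0)]  |A|=2392.6926
4. ⊥bis P5·P2 via (29.21,42.305): [(56.068, 29.0685) (31.4741, 41.1892) (0, 30.3861) (0, 0) (73.6338, 0)]  |A|=2245.6433
5. ⊥bis P5·P3 via (36.275,25.665): [(31.6766, 41.0894) (31.4741, 41.1892) (0, 30.3861) (0, 0) (43.9265, 0)]  |A|=1386.3822
6. ⊥bis P5·P4 via (50.88,30.345): [(31.6766, 41.0894) (31.4741, 41.1892) (0, 30.3861) (0, 0) (43.9265, 0)]  |A|=1386.3822
7. ⊥bis P5·P6 via (35.445,28.875): [(35.1311, 29.5018) (29.6009, 40.5462) (0, 30.3861) (0, 0) (43.9265, 0)]  |A|=1373.2592
8. ⊥bis P5·P7 via (26.07,13.58): [(36.3771, 25.3225) (35.1311, 29.5018) (29.6009, 40.5462) (0, 30.3861) (0, 0) (14.15, 0)]  |A|=996.252
9. ⊥bis P5·P8 via (11.735,24.12): [(36.3771, 25.3225) (35.1311, 29.5018) (29.6009, 40.5462) (19.0354, 36.9197) (0, 3.545) (0, 0) (14.15, 0)]  |A|=740.7878
10. canonical 7-gon: [(36.3771, 25.3225) (35.1311, 29.5018) (29.6009, 40.5462) (19.0354, 36.9197) (0, 3.545) (0, 0) (14.15, 0)]
11. shoelace: 740.7878

Area of P5's cell: 740.7878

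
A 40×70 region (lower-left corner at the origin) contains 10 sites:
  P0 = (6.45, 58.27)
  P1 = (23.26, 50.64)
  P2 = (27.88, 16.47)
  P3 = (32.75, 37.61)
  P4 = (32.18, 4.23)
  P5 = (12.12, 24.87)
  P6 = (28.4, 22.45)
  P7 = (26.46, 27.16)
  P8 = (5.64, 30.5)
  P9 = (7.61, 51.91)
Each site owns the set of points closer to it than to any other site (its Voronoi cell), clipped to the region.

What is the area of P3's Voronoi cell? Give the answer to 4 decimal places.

Area of P3's cell: 266.3449

1. box [0,40]×[0,70]: [(0, 0) (40, 0) (40, 70) (0, 70)]
2. ⊥bis P3·P0 via (19.6,47.94): [(0, 22.9894) (0, 0) (40, 0) (40, 70) (36.9293, 70)]  |A|=1931.9661
3. ⊥bis P3·P1 via (28.005,44.125): [(1.3569, 24.7167) (0, 22.9894) (0, 0) (40, 0) (40, 52.8612)]  |A|=1531.2908
4. ⊥bis P3·P2 via (30.315,27.04): [(10.7389, 31.5497) (40, 24.8089) (40, 52.8612)]  |A|=410.4214
5. ⊥bis P3·P4 via (32.465,20.92): [(10.7389, 31.5497) (40, 24.8089) (40, 52.8612)]  |A|=410.4214
6. ⊥bis P3·P5 via (22.435,31.24): [(18.6745, 37.3294) (24.1519, 28.4598) (40, 24.8089) (40, 52.8612)]  |A|=359.3994
7. ⊥bis P3·P6 via (30.575,30.03): [(18.6745, 37.3294) (21.5901, 32.6081) (40, 27.3256) (40, 52.8612)]  |A|=308.038
8. ⊥bis P3·P7 via (29.605,32.385): [(19.9035, 38.2245) (36.1981, 28.4165) (40, 27.3256) (40, 52.8612)]  |A|=266.3449
9. ⊥bis P3·P8 via (19.195,34.055): [(19.9035, 38.2245) (36.1981, 28.4165) (40, 27.3256) (40, 52.8612)]  |A|=266.3449
10. ⊥bis P3·P9 via (20.18,44.76): [(19.9035, 38.2245) (36.1981, 28.4165) (40, 27.3256) (40, 52.8612)]  |A|=266.3449
11. canonical 4-gon: [(19.9035, 38.2245) (36.1981, 28.4165) (40, 27.3256) (40, 52.8612)]
12. shoelace: 266.3449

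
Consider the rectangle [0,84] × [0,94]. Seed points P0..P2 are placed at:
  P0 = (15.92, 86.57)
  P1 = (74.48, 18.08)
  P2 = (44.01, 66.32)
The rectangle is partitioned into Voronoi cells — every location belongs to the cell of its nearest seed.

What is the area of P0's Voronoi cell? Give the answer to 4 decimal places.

1. box [0,84]×[0,94]: [(0, 0) (84, 0) (84, 94) (0, 94)]
2. ⊥bis P0·P1 via (45.2,52.325): [(0, 13.6783) (84, 85.4996) (84, 94) (0, 94)]  |A|=3730.5281
3. ⊥bis P0·P2 via (29.965,76.445): [(0, 34.8787) (42.6203, 94) (0, 94)]  |A|=1259.8845
4. canonical 3-gon: [(0, 34.8787) (42.6203, 94) (0, 94)]
5. shoelace: 1259.8845

Area of P0's cell: 1259.8845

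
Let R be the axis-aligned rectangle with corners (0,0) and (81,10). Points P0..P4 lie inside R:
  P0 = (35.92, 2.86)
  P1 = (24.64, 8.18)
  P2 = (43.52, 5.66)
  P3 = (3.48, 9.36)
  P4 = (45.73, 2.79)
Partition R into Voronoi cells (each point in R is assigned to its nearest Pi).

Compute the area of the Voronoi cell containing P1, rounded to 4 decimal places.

1. box [0,81]×[0,10]: [(0, 0) (81, 0) (81, 10) (0, 10)]
2. ⊥bis P1·P0 via (30.28,5.52): [(0, 0) (27.6766, 0) (32.3929, 10) (0, 10)]  |A|=300.3475
3. ⊥bis P1·P2 via (34.08,6.92): [(0, 0) (27.6766, 0) (32.3929, 10) (0, 10)]  |A|=300.3475
4. ⊥bis P1·P3 via (14.06,8.77): [(13.5709, 0) (27.6766, 0) (32.3929, 10) (14.1286, 10)]  |A|=161.8499
5. ⊥bis P1·P4 via (35.185,5.485): [(13.5709, 0) (27.6766, 0) (32.3929, 10) (14.1286, 10)]  |A|=161.8499
6. canonical 4-gon: [(13.5709, 0) (27.6766, 0) (32.3929, 10) (14.1286, 10)]
7. shoelace: 161.8499

Area of P1's cell: 161.8499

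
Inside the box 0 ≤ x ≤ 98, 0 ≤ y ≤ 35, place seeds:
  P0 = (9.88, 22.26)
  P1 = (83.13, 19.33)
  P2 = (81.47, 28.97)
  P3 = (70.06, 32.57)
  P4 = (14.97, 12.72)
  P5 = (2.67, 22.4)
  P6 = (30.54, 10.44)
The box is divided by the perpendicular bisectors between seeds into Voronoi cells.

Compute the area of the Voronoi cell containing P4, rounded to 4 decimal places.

1. box [0,98]×[0,35]: [(0, 0) (98, 0) (98, 35) (0, 35)]
2. ⊥bis P4·P0 via (12.425,17.49): [(0, 10.8607) (0, 0) (98, 0) (98, 35) (45.2433, 35)]  |A|=2883.9292
3. ⊥bis P4·P1 via (49.05,16.025): [(0, 10.8607) (0, 0) (50.6041, 0) (47.2098, 35) (45.2433, 35)]  |A|=1165.6728
4. ⊥bis P4·P2 via (48.22,20.845): [(44.8167, 34.7724) (0, 10.8607) (0, 0) (50.6041, 0) (48.8211, 18.385)]  |A|=1145.3844
5. ⊥bis P4·P3 via (42.515,22.645): [(39.221, 31.7868) (0, 10.8607) (0, 0) (50.6041, 0) (50.5782, 0.2672)]  |A|=1018.3648
6. ⊥bis P4·P5 via (8.82,17.56): [(39.221, 31.7868) (6.1157, 14.1237) (0, 6.3528) (0, 0) (50.6041, 0) (50.5782, 0.2672)]  |A|=1004.5803
7. ⊥bis P4·P6 via (22.755,11.58): [(24.5693, 23.9695) (6.1157, 14.1237) (0, 6.3528) (0, 0) (21.0593, 0)]  |A|=372.0255
8. canonical 5-gon: [(24.5693, 23.9695) (6.1157, 14.1237) (0, 6.3528) (0, 0) (21.0593, 0)]
9. shoelace: 372.0255

Area of P4's cell: 372.0255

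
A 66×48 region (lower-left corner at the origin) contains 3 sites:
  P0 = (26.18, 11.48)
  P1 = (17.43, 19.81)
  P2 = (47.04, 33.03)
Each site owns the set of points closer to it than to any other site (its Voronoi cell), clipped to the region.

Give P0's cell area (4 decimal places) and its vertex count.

Area of P0's cell: 699.2813 (3 vertices)

1. box [0,66]×[0,48]: [(0, 0) (66, 0) (66, 48) (0, 48)]
2. ⊥bis P0·P1 via (21.805,15.645): [(6.911, 0) (66, 0) (66, 48) (52.607, 48)]  |A|=1739.5699
3. ⊥bis P0·P2 via (36.61,22.255): [(32.18, 26.5431) (6.911, 0) (59.6011, 0)]  |A|=699.2813
4. canonical 3-gon: [(32.18, 26.5431) (6.911, 0) (59.6011, 0)]
5. shoelace: 699.2813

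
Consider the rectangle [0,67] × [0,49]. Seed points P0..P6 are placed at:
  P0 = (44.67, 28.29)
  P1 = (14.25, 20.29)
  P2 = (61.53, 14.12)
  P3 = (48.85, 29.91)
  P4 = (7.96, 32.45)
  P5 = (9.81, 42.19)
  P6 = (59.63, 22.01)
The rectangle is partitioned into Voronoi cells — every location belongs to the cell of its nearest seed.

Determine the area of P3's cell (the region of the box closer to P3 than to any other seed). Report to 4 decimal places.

1. box [0,67]×[0,49]: [(0, 0) (67, 0) (67, 49) (0, 49)]
2. ⊥bis P3·P0 via (46.76,29.1): [(58.038, 0) (67, 0) (67, 49) (39.0476, 49)]  |A|=904.404
3. ⊥bis P3·P1 via (31.55,25.1): [(58.038, 0) (67, 0) (67, 49) (39.0476, 49)]  |A|=904.404
4. ⊥bis P3·P2 via (55.19,22.015): [(50.855, 18.5338) (67, 31.4989) (67, 49) (39.0476, 49)]  |A|=567.0792
5. ⊥bis P3·P4 via (28.405,31.18): [(50.855, 18.5338) (67, 31.4989) (67, 49) (39.0476, 49)]  |A|=567.0792
6. ⊥bis P3·P5 via (29.33,36.05): [(50.855, 18.5338) (67, 31.4989) (67, 49) (39.0476, 49)]  |A|=567.0792
7. ⊥bis P3·P6 via (54.24,25.96): [(50.1434, 20.37) (67, 43.3717) (67, 49) (39.0476, 49)]  |A|=447.5762
8. canonical 4-gon: [(50.1434, 20.37) (67, 43.3717) (67, 49) (39.0476, 49)]
9. shoelace: 447.5762

Area of P3's cell: 447.5762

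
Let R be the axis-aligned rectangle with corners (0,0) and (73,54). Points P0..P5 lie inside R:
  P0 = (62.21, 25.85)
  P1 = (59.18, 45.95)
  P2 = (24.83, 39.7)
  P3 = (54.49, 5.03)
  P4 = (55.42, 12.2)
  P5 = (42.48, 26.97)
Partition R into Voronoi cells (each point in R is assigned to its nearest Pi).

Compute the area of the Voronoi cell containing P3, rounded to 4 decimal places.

1. box [0,73]×[0,54]: [(0, 0) (73, 0) (73, 54) (0, 54)]
2. ⊥bis P3·P0 via (58.35,15.44): [(0, 37.076) (0, 0) (73, 0) (73, 10.0078)]  |A|=1718.5602
3. ⊥bis P3·P1 via (56.835,25.49): [(19.7981, 29.7349) (0, 32.0041) (0, 0) (73, 0) (73, 10.0078)]  |A|=1668.3529
4. ⊥bis P3·P2 via (39.66,22.365): [(39.6642, 22.3686) (13.5172, 0) (73, 0) (73, 10.0078)]  |A|=832.0831
5. ⊥bis P3·P4 via (54.955,8.615): [(27.7171, 12.1479) (13.5172, 0) (73, 0) (73, 6.2744)]  |A|=503.3589
6. ⊥bis P3·P5 via (48.485,16): [(38.8177, 10.7081) (19.256, 0) (73, 0) (73, 6.2744)]  |A|=394.9856
7. canonical 4-gon: [(38.8177, 10.7081) (19.256, 0) (73, 0) (73, 6.2744)]
8. shoelace: 394.9856

Area of P3's cell: 394.9856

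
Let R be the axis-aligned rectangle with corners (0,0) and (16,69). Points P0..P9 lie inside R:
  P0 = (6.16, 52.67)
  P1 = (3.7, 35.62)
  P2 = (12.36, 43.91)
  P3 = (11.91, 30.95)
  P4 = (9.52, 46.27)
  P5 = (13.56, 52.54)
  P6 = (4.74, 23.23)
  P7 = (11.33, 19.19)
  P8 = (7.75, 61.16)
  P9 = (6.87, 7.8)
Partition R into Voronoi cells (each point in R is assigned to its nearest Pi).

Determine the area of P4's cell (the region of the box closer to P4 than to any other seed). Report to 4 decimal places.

1. box [0,16]×[0,69]: [(0, 0) (16, 0) (16, 69) (0, 69)]
2. ⊥bis P4·P0 via (7.84,49.47): [(0, 45.354) (0, 0) (16, 0) (16, 53.754)]  |A|=792.864
3. ⊥bis P4·P1 via (6.61,40.945): [(0, 45.354) (0, 44.5572) (16, 35.8136) (16, 53.754)]  |A|=149.8977
4. ⊥bis P4·P2 via (10.94,45.09): [(0, 45.354) (0, 44.5572) (7.219, 40.6122) (16, 51.1792) (16, 53.754)]  |A|=82.4351
5. ⊥bis P4·P3 via (10.715,38.61): [(0, 45.354) (0, 44.5572) (7.219, 40.6122) (16, 51.1792) (16, 53.754)]  |A|=82.4351
6. ⊥bis P4·P5 via (11.54,49.405): [(9.8232, 50.5112) (0, 45.354) (0, 44.5572) (7.219, 40.6122) (13.4845, 48.1521)]  |A|=65.9743
7. ⊥bis P4·P6 via (7.13,34.75): [(9.8232, 50.5112) (0, 45.354) (0, 44.5572) (7.219, 40.6122) (13.4845, 48.1521)]  |A|=65.9743
8. ⊥bis P4·P7 via (10.425,32.73): [(9.8232, 50.5112) (0, 45.354) (0, 44.5572) (7.219, 40.6122) (13.4845, 48.1521)]  |A|=65.9743
9. ⊥bis P4·P8 via (8.635,53.715): [(9.8232, 50.5112) (0, 45.354) (0, 44.5572) (7.219, 40.6122) (13.4845, 48.1521)]  |A|=65.9743
10. ⊥bis P4·P9 via (8.195,27.035): [(9.8232, 50.5112) (0, 45.354) (0, 44.5572) (7.219, 40.6122) (13.4845, 48.1521)]  |A|=65.9743
11. canonical 5-gon: [(9.8232, 50.5112) (0, 45.354) (0, 44.5572) (7.219, 40.6122) (13.4845, 48.1521)]
12. shoelace: 65.9743

Area of P4's cell: 65.9743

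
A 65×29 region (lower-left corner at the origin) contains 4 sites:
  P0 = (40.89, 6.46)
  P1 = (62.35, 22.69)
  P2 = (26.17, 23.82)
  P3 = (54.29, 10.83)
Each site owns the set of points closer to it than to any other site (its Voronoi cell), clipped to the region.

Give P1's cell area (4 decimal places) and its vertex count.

1. box [0,65]×[0,29]: [(0, 0) (65, 0) (65, 29) (0, 29)]
2. ⊥bis P1·P0 via (51.62,14.575): [(62.6429, 0) (65, 0) (65, 29) (40.7105, 29)]  |A|=386.3751
3. ⊥bis P1·P2 via (44.26,23.255): [(44.2915, 24.265) (62.6429, 0) (65, 0) (65, 29) (44.4394, 29)]  |A|=377.5468
4. ⊥bis P1·P3 via (58.32,16.76): [(44.3536, 26.2515) (65, 12.2203) (65, 29) (44.4394, 29)]  |A|=201.4755
5. canonical 4-gon: [(44.3536, 26.2515) (65, 12.2203) (65, 29) (44.4394, 29)]
6. shoelace: 201.4755

Area of P1's cell: 201.4755 (4 vertices)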